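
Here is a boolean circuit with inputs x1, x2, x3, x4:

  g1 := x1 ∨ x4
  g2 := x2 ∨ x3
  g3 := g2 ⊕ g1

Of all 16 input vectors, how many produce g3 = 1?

g3 = g2 ⊕ g1 must be 1, so g2 and g1 differ.
Satisfying assignments:
  x1=0, x2=0, x3=0, x4=1
  x1=0, x2=0, x3=1, x4=0
  x1=0, x2=1, x3=0, x4=0
  x1=0, x2=1, x3=1, x4=0
  x1=1, x2=0, x3=0, x4=0
  x1=1, x2=0, x3=0, x4=1

6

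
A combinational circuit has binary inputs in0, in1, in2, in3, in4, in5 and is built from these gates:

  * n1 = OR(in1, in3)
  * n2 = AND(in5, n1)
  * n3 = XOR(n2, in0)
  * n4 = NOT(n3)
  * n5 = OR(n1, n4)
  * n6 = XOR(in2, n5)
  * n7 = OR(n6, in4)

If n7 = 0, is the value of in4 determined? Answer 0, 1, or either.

n7 = OR(n6, in4) must be 0, so both n6 = 0 and in4 = 0.
n6 = XOR(in2, n5) must be 0, so in2 and n5 are equal.
Every assignment with n7 = 0 has in4 = 0; there are 16 such assignment(s).

0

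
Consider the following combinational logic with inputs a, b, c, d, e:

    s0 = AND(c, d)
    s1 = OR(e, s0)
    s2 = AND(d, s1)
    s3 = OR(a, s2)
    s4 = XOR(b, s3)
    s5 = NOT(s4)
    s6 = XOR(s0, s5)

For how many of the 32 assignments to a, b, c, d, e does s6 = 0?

16

s6 = XOR(s0, s5) must be 0, so s0 and s5 are equal.
Enumerating the 32 input combinations, 16 give s6 = 0 and 16 give s6 = 1.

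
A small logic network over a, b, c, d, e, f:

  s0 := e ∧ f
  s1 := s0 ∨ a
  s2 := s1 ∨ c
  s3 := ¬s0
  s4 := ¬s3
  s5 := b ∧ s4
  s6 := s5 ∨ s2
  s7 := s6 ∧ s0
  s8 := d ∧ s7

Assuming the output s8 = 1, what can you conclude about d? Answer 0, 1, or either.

s8 = d ∧ s7 must be 1, so both d = 1 and s7 = 1.
s7 = s6 ∧ s0 must be 1, so both s6 = 1 and s0 = 1.
s6 = s5 ∨ s2 must be 1, so at least one of s5, s2 is 1.
Every assignment with s8 = 1 has d = 1; there are 8 such assignment(s).

1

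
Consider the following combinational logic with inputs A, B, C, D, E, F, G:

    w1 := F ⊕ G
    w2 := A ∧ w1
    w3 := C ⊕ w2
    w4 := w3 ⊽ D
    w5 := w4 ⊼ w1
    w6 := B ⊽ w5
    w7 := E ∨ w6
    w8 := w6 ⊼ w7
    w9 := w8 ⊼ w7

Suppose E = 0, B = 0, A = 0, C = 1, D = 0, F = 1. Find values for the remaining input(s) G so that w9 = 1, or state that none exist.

G=0

Check with E = 0, B = 0, A = 0, C = 1, D = 0, F = 1 and G=0:
w1 = F ⊕ G = 1 ⊕ 0 = 1
w2 = A ∧ w1 = 0 ∧ 1 = 0
w3 = C ⊕ w2 = 1 ⊕ 0 = 1
w4 = w3 ⊽ D = 1 ⊽ 0 = 0
w5 = w4 ⊼ w1 = 0 ⊼ 1 = 1
w6 = B ⊽ w5 = 0 ⊽ 1 = 0
w7 = E ∨ w6 = 0 ∨ 0 = 0
w8 = w6 ⊼ w7 = 0 ⊼ 0 = 1
w9 = w8 ⊼ w7 = 1 ⊼ 0 = 1
So w9 = 1.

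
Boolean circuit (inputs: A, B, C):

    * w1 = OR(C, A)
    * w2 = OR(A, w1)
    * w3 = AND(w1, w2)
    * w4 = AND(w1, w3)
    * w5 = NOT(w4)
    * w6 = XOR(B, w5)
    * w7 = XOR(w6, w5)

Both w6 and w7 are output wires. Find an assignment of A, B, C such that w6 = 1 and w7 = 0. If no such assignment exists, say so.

A=0, B=0, C=0

Check with A=0, B=0, C=0:
w1 = OR(C, A) = OR(0, 0) = 0
w2 = OR(A, w1) = OR(0, 0) = 0
w3 = AND(w1, w2) = AND(0, 0) = 0
w4 = AND(w1, w3) = AND(0, 0) = 0
w5 = NOT(w4) = NOT 0 = 1
w6 = XOR(B, w5) = XOR(0, 1) = 1
w7 = XOR(w6, w5) = XOR(1, 1) = 0
So w6 = 1 and w7 = 0.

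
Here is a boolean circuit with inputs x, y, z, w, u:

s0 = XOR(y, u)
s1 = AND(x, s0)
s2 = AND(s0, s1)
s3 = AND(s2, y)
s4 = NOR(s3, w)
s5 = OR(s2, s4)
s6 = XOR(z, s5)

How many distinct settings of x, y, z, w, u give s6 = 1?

16

s6 = XOR(z, s5) must be 1, so z and s5 differ.
Enumerating the 32 input combinations, 16 give s6 = 1 and 16 give s6 = 0.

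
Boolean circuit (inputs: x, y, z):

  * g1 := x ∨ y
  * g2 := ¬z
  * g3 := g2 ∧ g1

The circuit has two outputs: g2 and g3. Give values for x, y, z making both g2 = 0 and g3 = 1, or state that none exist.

Across all 8 input combinations, none give both g2 = 0 and g3 = 1.

no solution exists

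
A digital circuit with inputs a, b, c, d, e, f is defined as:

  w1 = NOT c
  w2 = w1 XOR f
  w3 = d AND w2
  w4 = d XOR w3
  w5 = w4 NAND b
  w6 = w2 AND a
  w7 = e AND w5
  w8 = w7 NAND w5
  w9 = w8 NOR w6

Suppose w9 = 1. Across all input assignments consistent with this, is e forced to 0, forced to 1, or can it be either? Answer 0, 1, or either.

w9 = w8 NOR w6 must be 1, so both w8 = 0 and w6 = 0.
Every assignment with w9 = 1 has e = 1; there are 20 such assignment(s).

1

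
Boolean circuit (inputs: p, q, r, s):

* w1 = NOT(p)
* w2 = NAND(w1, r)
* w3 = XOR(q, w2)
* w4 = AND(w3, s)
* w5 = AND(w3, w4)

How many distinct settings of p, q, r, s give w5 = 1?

w5 = AND(w3, w4) must be 1, so both w3 = 1 and w4 = 1.
w3 = XOR(q, w2) must be 1, so q and w2 differ.
w4 = AND(w3, s) must be 1, so both w3 = 1 and s = 1.
Satisfying assignments:
  p=0, q=0, r=0, s=1
  p=0, q=1, r=1, s=1
  p=1, q=0, r=0, s=1
  p=1, q=0, r=1, s=1

4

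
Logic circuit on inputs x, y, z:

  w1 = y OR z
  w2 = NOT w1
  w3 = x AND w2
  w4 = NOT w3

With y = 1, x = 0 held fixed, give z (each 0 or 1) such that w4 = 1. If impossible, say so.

w4 = NOT w3 must be 1, so w3 = 0.
Check with y = 1, x = 0 and z=1:
w1 = y OR z = 1 OR 1 = 1
w2 = NOT w1 = NOT 1 = 0
w3 = x AND w2 = 0 AND 0 = 0
w4 = NOT w3 = NOT 0 = 1
So w4 = 1.

z=1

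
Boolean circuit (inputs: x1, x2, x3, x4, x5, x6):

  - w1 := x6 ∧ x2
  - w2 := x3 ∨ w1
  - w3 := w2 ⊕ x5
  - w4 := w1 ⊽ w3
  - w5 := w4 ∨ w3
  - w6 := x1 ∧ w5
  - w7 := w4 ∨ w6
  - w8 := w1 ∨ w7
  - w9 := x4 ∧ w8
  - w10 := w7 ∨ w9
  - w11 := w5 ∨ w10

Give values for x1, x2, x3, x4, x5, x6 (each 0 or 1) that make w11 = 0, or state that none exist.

x1=0, x2=1, x3=0, x4=0, x5=1, x6=1

w11 = w5 ∨ w10 must be 0, so both w5 = 0 and w10 = 0.
w5 = w4 ∨ w3 must be 0, so both w4 = 0 and w3 = 0.
Check with x1=0, x2=1, x3=0, x4=0, x5=1, x6=1:
w1 = x6 ∧ x2 = 1 ∧ 1 = 1
w2 = x3 ∨ w1 = 0 ∨ 1 = 1
w3 = w2 ⊕ x5 = 1 ⊕ 1 = 0
w4 = w1 ⊽ w3 = 1 ⊽ 0 = 0
w5 = w4 ∨ w3 = 0 ∨ 0 = 0
w6 = x1 ∧ w5 = 0 ∧ 0 = 0
w7 = w4 ∨ w6 = 0 ∨ 0 = 0
w8 = w1 ∨ w7 = 1 ∨ 0 = 1
w9 = x4 ∧ w8 = 0 ∧ 1 = 0
w10 = w7 ∨ w9 = 0 ∨ 0 = 0
w11 = w5 ∨ w10 = 0 ∨ 0 = 0
So w11 = 0 as required.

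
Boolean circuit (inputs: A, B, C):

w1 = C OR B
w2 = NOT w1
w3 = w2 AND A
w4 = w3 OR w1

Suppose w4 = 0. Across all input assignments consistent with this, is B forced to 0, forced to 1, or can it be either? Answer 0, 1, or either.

0

w4 = w3 OR w1 must be 0, so both w3 = 0 and w1 = 0.
Every assignment with w4 = 0 has B = 0; there are 1 such assignment(s).
  A=0, B=0, C=0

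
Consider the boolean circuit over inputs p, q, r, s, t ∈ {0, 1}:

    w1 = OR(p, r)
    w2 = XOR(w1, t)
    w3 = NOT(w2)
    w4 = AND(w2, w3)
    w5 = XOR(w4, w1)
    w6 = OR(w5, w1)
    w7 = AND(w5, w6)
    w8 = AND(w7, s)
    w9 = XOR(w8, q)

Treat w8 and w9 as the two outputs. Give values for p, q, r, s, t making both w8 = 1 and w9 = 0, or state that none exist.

Check with p=1, q=1, r=1, s=1, t=0:
w1 = OR(p, r) = OR(1, 1) = 1
w2 = XOR(w1, t) = XOR(1, 0) = 1
w3 = NOT(w2) = NOT 1 = 0
w4 = AND(w2, w3) = AND(1, 0) = 0
w5 = XOR(w4, w1) = XOR(0, 1) = 1
w6 = OR(w5, w1) = OR(1, 1) = 1
w7 = AND(w5, w6) = AND(1, 1) = 1
w8 = AND(w7, s) = AND(1, 1) = 1
w9 = XOR(w8, q) = XOR(1, 1) = 0
So w8 = 1 and w9 = 0.

p=1, q=1, r=1, s=1, t=0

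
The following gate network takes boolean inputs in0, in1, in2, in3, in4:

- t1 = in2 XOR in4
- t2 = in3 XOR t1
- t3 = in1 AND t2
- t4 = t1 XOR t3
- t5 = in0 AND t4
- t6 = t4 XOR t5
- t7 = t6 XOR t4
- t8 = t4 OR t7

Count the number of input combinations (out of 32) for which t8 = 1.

16

t8 = t4 OR t7 must be 1, so at least one of t4, t7 is 1.
Enumerating the 32 input combinations, 16 give t8 = 1 and 16 give t8 = 0.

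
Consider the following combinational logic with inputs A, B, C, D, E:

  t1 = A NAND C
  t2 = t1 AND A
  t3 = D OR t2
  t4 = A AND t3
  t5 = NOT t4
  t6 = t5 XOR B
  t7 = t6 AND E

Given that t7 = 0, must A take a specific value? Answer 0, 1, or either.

Both values of A occur among assignments with t7 = 0:
  A=0: A=0, B=0, C=0, D=0, E=0
  A=1: A=1, B=0, C=0, D=0, E=0

either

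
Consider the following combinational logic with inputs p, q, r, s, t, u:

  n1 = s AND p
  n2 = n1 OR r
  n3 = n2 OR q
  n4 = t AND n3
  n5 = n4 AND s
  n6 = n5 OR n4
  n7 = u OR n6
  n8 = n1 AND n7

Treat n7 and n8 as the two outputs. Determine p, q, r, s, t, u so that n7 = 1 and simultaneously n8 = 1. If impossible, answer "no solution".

p=1 q=1 r=0 s=1 t=1 u=1

Check with p=1 q=1 r=0 s=1 t=1 u=1:
n1 = s AND p = 1 AND 1 = 1
n2 = n1 OR r = 1 OR 0 = 1
n3 = n2 OR q = 1 OR 1 = 1
n4 = t AND n3 = 1 AND 1 = 1
n5 = n4 AND s = 1 AND 1 = 1
n6 = n5 OR n4 = 1 OR 1 = 1
n7 = u OR n6 = 1 OR 1 = 1
n8 = n1 AND n7 = 1 AND 1 = 1
So n7 = 1 and n8 = 1.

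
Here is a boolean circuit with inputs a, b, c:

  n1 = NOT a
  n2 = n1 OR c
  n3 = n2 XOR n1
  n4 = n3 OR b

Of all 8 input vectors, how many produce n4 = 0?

3

n4 = n3 OR b must be 0, so both n3 = 0 and b = 0.
n3 = n2 XOR n1 must be 0, so n2 and n1 are equal.
Enumerating the 8 input combinations, 3 give n4 = 0 and 5 give n4 = 1.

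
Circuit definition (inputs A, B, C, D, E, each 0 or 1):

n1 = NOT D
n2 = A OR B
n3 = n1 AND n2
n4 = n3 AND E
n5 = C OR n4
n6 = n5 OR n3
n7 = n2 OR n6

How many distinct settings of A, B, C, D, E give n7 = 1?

n7 = n2 OR n6 must be 1, so at least one of n2, n6 is 1.
Enumerating the 32 input combinations, 28 give n7 = 1 and 4 give n7 = 0.

28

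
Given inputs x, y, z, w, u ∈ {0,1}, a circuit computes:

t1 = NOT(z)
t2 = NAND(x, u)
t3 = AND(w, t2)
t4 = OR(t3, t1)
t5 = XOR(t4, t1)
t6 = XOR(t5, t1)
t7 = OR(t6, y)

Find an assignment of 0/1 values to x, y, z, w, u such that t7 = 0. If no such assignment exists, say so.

x=1 y=0 z=1 w=0 u=0

t7 = OR(t6, y) must be 0, so both t6 = 0 and y = 0.
Check with x=1 y=0 z=1 w=0 u=0:
t1 = NOT(z) = NOT 1 = 0
t2 = NAND(x, u) = NAND(1, 0) = 1
t3 = AND(w, t2) = AND(0, 1) = 0
t4 = OR(t3, t1) = OR(0, 0) = 0
t5 = XOR(t4, t1) = XOR(0, 0) = 0
t6 = XOR(t5, t1) = XOR(0, 0) = 0
t7 = OR(t6, y) = OR(0, 0) = 0
So t7 = 0 as required.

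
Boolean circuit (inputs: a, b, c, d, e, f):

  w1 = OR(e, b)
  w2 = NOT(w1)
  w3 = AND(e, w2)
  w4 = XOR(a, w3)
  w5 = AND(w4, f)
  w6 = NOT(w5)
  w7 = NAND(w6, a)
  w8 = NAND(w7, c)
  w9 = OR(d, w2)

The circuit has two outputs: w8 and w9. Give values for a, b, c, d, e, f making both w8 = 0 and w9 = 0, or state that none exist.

a=0, b=0, c=1, d=0, e=1, f=0

Check with a=0, b=0, c=1, d=0, e=1, f=0:
w1 = OR(e, b) = OR(1, 0) = 1
w2 = NOT(w1) = NOT 1 = 0
w3 = AND(e, w2) = AND(1, 0) = 0
w4 = XOR(a, w3) = XOR(0, 0) = 0
w5 = AND(w4, f) = AND(0, 0) = 0
w6 = NOT(w5) = NOT 0 = 1
w7 = NAND(w6, a) = NAND(1, 0) = 1
w8 = NAND(w7, c) = NAND(1, 1) = 0
w9 = OR(d, w2) = OR(0, 0) = 0
So w8 = 0 and w9 = 0.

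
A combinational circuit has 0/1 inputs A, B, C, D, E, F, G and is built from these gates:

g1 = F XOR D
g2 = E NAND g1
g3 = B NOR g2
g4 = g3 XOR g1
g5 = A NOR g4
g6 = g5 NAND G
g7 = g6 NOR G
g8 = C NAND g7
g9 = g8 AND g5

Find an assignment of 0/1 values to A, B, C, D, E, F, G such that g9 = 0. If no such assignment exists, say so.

A=0, B=1, C=1, D=0, E=0, F=1, G=1

Check with A=0, B=1, C=1, D=0, E=0, F=1, G=1:
g1 = F XOR D = 1 XOR 0 = 1
g2 = E NAND g1 = 0 NAND 1 = 1
g3 = B NOR g2 = 1 NOR 1 = 0
g4 = g3 XOR g1 = 0 XOR 1 = 1
g5 = A NOR g4 = 0 NOR 1 = 0
g6 = g5 NAND G = 0 NAND 1 = 1
g7 = g6 NOR G = 1 NOR 1 = 0
g8 = C NAND g7 = 1 NAND 0 = 1
g9 = g8 AND g5 = 1 AND 0 = 0
So g9 = 0 as required.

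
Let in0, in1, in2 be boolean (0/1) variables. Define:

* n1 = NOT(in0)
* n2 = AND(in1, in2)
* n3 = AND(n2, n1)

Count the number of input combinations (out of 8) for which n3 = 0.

7

n3 = AND(n2, n1) must be 0, so at least one of n2, n1 is 0.
Enumerating the 8 input combinations, 7 give n3 = 0 and 1 give n3 = 1.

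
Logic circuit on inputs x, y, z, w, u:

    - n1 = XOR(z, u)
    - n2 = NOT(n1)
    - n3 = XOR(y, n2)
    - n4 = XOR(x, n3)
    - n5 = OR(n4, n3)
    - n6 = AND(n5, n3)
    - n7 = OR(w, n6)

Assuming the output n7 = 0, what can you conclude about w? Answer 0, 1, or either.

0

n7 = OR(w, n6) must be 0, so both w = 0 and n6 = 0.
Every assignment with n7 = 0 has w = 0; there are 8 such assignment(s).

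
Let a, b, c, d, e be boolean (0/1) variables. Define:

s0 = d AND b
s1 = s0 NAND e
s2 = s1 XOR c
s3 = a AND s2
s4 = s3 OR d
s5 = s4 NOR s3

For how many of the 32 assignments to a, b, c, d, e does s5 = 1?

12

s5 = s4 NOR s3 must be 1, so both s4 = 0 and s3 = 0.
s4 = s3 OR d must be 0, so both s3 = 0 and d = 0.
s3 = a AND s2 must be 0, so at least one of a, s2 is 0.
Enumerating the 32 input combinations, 12 give s5 = 1 and 20 give s5 = 0.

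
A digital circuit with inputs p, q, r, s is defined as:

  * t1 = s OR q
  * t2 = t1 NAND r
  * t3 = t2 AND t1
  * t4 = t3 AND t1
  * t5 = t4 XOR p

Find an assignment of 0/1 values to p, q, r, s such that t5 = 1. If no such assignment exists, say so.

p=1, q=1, r=1, s=0

Check with p=1, q=1, r=1, s=0:
t1 = s OR q = 0 OR 1 = 1
t2 = t1 NAND r = 1 NAND 1 = 0
t3 = t2 AND t1 = 0 AND 1 = 0
t4 = t3 AND t1 = 0 AND 1 = 0
t5 = t4 XOR p = 0 XOR 1 = 1
So t5 = 1 as required.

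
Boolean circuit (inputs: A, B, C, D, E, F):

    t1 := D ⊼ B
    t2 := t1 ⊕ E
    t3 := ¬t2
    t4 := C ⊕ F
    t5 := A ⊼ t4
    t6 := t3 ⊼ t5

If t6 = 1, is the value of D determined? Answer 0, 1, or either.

either

Both values of D occur among assignments with t6 = 1:
  D=0: A=0, B=0, C=0, D=0, E=0, F=0
  D=1: A=0, B=0, C=0, D=1, E=0, F=0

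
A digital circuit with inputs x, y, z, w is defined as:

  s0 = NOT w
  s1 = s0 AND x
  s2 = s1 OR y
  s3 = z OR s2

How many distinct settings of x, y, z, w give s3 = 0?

s3 = z OR s2 must be 0, so both z = 0 and s2 = 0.
s2 = s1 OR y must be 0, so both s1 = 0 and y = 0.
s1 = s0 AND x must be 0, so at least one of s0, x is 0.
Satisfying assignments:
  x=0, y=0, z=0, w=0
  x=0, y=0, z=0, w=1
  x=1, y=0, z=0, w=1

3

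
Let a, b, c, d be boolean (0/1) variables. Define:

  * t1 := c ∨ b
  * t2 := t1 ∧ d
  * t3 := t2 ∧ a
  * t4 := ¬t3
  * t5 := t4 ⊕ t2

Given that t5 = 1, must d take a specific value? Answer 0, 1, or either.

Both values of d occur among assignments with t5 = 1:
  d=0: a=0, b=0, c=0, d=0
  d=1: a=0, b=0, c=0, d=1

either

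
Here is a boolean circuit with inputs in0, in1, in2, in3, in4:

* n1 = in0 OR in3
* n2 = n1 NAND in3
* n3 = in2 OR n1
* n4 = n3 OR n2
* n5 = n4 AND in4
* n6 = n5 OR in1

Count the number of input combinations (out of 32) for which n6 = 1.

24

n6 = n5 OR in1 must be 1, so at least one of n5, in1 is 1.
Enumerating the 32 input combinations, 24 give n6 = 1 and 8 give n6 = 0.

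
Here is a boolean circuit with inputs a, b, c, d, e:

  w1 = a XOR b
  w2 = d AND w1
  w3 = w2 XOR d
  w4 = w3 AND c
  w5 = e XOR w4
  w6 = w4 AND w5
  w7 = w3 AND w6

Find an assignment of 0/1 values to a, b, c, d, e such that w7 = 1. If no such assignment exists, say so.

Check with a=1 b=1 c=1 d=1 e=0:
w1 = a XOR b = 1 XOR 1 = 0
w2 = d AND w1 = 1 AND 0 = 0
w3 = w2 XOR d = 0 XOR 1 = 1
w4 = w3 AND c = 1 AND 1 = 1
w5 = e XOR w4 = 0 XOR 1 = 1
w6 = w4 AND w5 = 1 AND 1 = 1
w7 = w3 AND w6 = 1 AND 1 = 1
So w7 = 1 as required.

a=1 b=1 c=1 d=1 e=0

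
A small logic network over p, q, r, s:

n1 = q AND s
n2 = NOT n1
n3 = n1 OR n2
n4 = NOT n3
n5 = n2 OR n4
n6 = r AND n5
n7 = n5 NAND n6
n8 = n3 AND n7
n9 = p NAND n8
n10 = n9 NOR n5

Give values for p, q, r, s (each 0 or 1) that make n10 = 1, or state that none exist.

Check with p=1 q=1 r=1 s=1:
n1 = q AND s = 1 AND 1 = 1
n2 = NOT n1 = NOT 1 = 0
n3 = n1 OR n2 = 1 OR 0 = 1
n4 = NOT n3 = NOT 1 = 0
n5 = n2 OR n4 = 0 OR 0 = 0
n6 = r AND n5 = 1 AND 0 = 0
n7 = n5 NAND n6 = 0 NAND 0 = 1
n8 = n3 AND n7 = 1 AND 1 = 1
n9 = p NAND n8 = 1 NAND 1 = 0
n10 = n9 NOR n5 = 0 NOR 0 = 1
So n10 = 1 as required.

p=1 q=1 r=1 s=1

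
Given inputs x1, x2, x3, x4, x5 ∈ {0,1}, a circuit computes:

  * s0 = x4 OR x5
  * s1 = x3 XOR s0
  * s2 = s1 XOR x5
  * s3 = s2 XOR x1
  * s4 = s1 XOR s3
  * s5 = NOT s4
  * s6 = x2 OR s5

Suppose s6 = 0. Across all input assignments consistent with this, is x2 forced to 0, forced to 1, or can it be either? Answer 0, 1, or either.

0

s6 = x2 OR s5 must be 0, so both x2 = 0 and s5 = 0.
s5 = NOT s4 must be 0, so s4 = 1.
Every assignment with s6 = 0 has x2 = 0; there are 8 such assignment(s).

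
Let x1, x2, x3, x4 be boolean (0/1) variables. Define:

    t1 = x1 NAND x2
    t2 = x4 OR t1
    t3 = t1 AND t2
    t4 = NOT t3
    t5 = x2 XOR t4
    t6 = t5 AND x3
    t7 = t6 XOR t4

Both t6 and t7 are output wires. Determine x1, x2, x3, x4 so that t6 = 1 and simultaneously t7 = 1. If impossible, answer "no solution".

Check with x1=0, x2=1, x3=1, x4=0:
t1 = x1 NAND x2 = 0 NAND 1 = 1
t2 = x4 OR t1 = 0 OR 1 = 1
t3 = t1 AND t2 = 1 AND 1 = 1
t4 = NOT t3 = NOT 1 = 0
t5 = x2 XOR t4 = 1 XOR 0 = 1
t6 = t5 AND x3 = 1 AND 1 = 1
t7 = t6 XOR t4 = 1 XOR 0 = 1
So t6 = 1 and t7 = 1.

x1=0, x2=1, x3=1, x4=0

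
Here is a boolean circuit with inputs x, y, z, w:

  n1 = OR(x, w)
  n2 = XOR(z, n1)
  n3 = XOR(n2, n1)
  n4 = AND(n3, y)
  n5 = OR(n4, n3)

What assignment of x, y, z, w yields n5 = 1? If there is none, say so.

x=0, y=0, z=1, w=1

Check with x=0, y=0, z=1, w=1:
n1 = OR(x, w) = OR(0, 1) = 1
n2 = XOR(z, n1) = XOR(1, 1) = 0
n3 = XOR(n2, n1) = XOR(0, 1) = 1
n4 = AND(n3, y) = AND(1, 0) = 0
n5 = OR(n4, n3) = OR(0, 1) = 1
So n5 = 1 as required.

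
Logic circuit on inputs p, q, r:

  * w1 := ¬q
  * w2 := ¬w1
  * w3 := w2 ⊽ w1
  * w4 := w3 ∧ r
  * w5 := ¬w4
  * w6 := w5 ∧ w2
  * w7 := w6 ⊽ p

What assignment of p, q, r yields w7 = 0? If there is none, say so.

p=0, q=1, r=0

w7 = w6 ⊽ p must be 0, so at least one of w6, p is 1.
Check with p=0, q=1, r=0:
w1 = ¬q = ¬1 = 0
w2 = ¬w1 = ¬0 = 1
w3 = w2 ⊽ w1 = 1 ⊽ 0 = 0
w4 = w3 ∧ r = 0 ∧ 0 = 0
w5 = ¬w4 = ¬0 = 1
w6 = w5 ∧ w2 = 1 ∧ 1 = 1
w7 = w6 ⊽ p = 1 ⊽ 0 = 0
So w7 = 0 as required.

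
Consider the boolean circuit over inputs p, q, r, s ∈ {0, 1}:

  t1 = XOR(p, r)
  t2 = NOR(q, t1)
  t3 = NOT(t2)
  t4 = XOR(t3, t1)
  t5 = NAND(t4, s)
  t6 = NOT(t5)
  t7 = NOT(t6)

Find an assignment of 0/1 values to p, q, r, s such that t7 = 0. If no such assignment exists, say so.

p=1, q=1, r=1, s=1

t7 = NOT(t6) must be 0, so t6 = 1.
Check with p=1, q=1, r=1, s=1:
t1 = XOR(p, r) = XOR(1, 1) = 0
t2 = NOR(q, t1) = NOR(1, 0) = 0
t3 = NOT(t2) = NOT 0 = 1
t4 = XOR(t3, t1) = XOR(1, 0) = 1
t5 = NAND(t4, s) = NAND(1, 1) = 0
t6 = NOT(t5) = NOT 0 = 1
t7 = NOT(t6) = NOT 1 = 0
So t7 = 0 as required.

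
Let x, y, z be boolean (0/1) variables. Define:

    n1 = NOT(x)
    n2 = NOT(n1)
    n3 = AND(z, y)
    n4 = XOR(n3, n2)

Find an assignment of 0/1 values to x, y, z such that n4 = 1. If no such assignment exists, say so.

x=1 y=0 z=1

n4 = XOR(n3, n2) must be 1, so n3 and n2 differ.
Check with x=1 y=0 z=1:
n1 = NOT(x) = NOT 1 = 0
n2 = NOT(n1) = NOT 0 = 1
n3 = AND(z, y) = AND(1, 0) = 0
n4 = XOR(n3, n2) = XOR(0, 1) = 1
So n4 = 1 as required.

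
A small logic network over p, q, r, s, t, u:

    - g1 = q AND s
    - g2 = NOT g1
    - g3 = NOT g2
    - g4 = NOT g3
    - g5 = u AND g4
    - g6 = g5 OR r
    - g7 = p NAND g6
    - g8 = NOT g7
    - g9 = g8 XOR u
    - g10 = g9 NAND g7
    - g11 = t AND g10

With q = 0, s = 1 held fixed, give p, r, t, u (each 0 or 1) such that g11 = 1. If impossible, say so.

Check with q = 0, s = 1 and p=1, r=0, t=1, u=1:
g1 = q AND s = 0 AND 1 = 0
g2 = NOT g1 = NOT 0 = 1
g3 = NOT g2 = NOT 1 = 0
g4 = NOT g3 = NOT 0 = 1
g5 = u AND g4 = 1 AND 1 = 1
g6 = g5 OR r = 1 OR 0 = 1
g7 = p NAND g6 = 1 NAND 1 = 0
g8 = NOT g7 = NOT 0 = 1
g9 = g8 XOR u = 1 XOR 1 = 0
g10 = g9 NAND g7 = 0 NAND 0 = 1
g11 = t AND g10 = 1 AND 1 = 1
So g11 = 1.

p=1 r=0 t=1 u=1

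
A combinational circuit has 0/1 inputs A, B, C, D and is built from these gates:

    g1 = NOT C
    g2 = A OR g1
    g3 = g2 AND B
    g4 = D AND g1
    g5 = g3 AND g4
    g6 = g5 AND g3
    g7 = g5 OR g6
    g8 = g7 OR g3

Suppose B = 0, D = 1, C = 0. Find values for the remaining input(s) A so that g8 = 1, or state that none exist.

no solution exists

With B = 0, D = 1, C = 0 fixed, none of the 2 settings of A give g8 = 1.
For example, with A=0:
g1 = NOT C = NOT 0 = 1
g2 = A OR g1 = 0 OR 1 = 1
g3 = g2 AND B = 1 AND 0 = 0
g4 = D AND g1 = 1 AND 1 = 1
g5 = g3 AND g4 = 0 AND 1 = 0
g6 = g5 AND g3 = 0 AND 0 = 0
g7 = g5 OR g6 = 0 OR 0 = 0
g8 = g7 OR g3 = 0 OR 0 = 0
giving g8 = 0 ≠ 1.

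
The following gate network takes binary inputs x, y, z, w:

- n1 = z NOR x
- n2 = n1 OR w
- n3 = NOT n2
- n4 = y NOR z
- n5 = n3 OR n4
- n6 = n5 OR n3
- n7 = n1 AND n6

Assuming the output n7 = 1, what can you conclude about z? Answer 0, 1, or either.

0

n7 = n1 AND n6 must be 1, so both n1 = 1 and n6 = 1.
n1 = z NOR x must be 1, so both z = 0 and x = 0.
n6 = n5 OR n3 must be 1, so at least one of n5, n3 is 1.
Every assignment with n7 = 1 has z = 0; there are 2 such assignment(s).
  x=0, y=0, z=0, w=0
  x=0, y=0, z=0, w=1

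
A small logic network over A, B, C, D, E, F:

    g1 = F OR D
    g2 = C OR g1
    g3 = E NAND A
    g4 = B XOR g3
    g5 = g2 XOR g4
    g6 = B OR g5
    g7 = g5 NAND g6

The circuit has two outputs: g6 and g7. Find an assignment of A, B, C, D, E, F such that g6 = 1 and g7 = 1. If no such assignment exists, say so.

A=0, B=1, C=0, D=0, E=1, F=0

Check with A=0, B=1, C=0, D=0, E=1, F=0:
g1 = F OR D = 0 OR 0 = 0
g2 = C OR g1 = 0 OR 0 = 0
g3 = E NAND A = 1 NAND 0 = 1
g4 = B XOR g3 = 1 XOR 1 = 0
g5 = g2 XOR g4 = 0 XOR 0 = 0
g6 = B OR g5 = 1 OR 0 = 1
g7 = g5 NAND g6 = 0 NAND 1 = 1
So g6 = 1 and g7 = 1.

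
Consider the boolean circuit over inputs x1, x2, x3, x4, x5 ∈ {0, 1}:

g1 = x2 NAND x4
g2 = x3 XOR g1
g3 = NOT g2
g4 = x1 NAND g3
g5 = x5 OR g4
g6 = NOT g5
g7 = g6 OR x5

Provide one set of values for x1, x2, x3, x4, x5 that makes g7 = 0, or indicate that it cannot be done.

Check with x1=1 x2=1 x3=1 x4=1 x5=0:
g1 = x2 NAND x4 = 1 NAND 1 = 0
g2 = x3 XOR g1 = 1 XOR 0 = 1
g3 = NOT g2 = NOT 1 = 0
g4 = x1 NAND g3 = 1 NAND 0 = 1
g5 = x5 OR g4 = 0 OR 1 = 1
g6 = NOT g5 = NOT 1 = 0
g7 = g6 OR x5 = 0 OR 0 = 0
So g7 = 0 as required.

x1=1 x2=1 x3=1 x4=1 x5=0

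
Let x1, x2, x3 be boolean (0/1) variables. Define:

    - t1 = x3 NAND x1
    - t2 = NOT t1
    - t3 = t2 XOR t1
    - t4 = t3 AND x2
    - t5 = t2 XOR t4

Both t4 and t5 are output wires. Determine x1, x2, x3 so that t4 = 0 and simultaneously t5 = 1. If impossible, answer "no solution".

Check with x1=1 x2=0 x3=1:
t1 = x3 NAND x1 = 1 NAND 1 = 0
t2 = NOT t1 = NOT 0 = 1
t3 = t2 XOR t1 = 1 XOR 0 = 1
t4 = t3 AND x2 = 1 AND 0 = 0
t5 = t2 XOR t4 = 1 XOR 0 = 1
So t4 = 0 and t5 = 1.

x1=1 x2=0 x3=1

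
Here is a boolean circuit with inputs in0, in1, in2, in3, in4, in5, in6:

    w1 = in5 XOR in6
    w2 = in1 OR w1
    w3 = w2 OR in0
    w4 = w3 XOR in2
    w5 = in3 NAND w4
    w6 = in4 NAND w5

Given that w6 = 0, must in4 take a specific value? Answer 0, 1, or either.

w6 = in4 NAND w5 must be 0, so both in4 = 1 and w5 = 1.
Every assignment with w6 = 0 has in4 = 1; there are 48 such assignment(s).

1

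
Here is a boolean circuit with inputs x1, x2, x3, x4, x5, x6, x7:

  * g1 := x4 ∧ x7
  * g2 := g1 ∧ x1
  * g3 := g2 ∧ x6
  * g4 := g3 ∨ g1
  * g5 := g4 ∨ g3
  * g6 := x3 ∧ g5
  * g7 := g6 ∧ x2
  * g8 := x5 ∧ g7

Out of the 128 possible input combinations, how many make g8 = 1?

4

g8 = x5 ∧ g7 must be 1, so both x5 = 1 and g7 = 1.
g7 = g6 ∧ x2 must be 1, so both g6 = 1 and x2 = 1.
g6 = x3 ∧ g5 must be 1, so both x3 = 1 and g5 = 1.
Enumerating the 128 input combinations, 4 give g8 = 1 and 124 give g8 = 0.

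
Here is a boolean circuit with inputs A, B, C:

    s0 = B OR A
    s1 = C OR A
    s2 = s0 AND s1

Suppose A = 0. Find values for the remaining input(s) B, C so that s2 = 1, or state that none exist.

Check with A = 0 and B=1, C=1:
s0 = B OR A = 1 OR 0 = 1
s1 = C OR A = 1 OR 0 = 1
s2 = s0 AND s1 = 1 AND 1 = 1
So s2 = 1.

B=1 C=1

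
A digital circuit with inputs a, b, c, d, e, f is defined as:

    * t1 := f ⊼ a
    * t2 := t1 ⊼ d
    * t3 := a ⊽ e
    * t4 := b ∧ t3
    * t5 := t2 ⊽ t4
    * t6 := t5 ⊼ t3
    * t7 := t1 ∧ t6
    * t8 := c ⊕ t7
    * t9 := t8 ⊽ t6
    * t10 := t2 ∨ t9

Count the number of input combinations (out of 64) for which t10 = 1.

42

t10 = t2 ∨ t9 must be 1, so at least one of t2, t9 is 1.
Enumerating the 64 input combinations, 42 give t10 = 1 and 22 give t10 = 0.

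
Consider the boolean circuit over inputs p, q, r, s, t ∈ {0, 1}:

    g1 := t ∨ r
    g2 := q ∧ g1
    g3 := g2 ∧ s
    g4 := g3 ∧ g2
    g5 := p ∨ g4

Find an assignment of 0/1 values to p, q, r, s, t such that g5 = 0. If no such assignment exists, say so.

p=0, q=0, r=1, s=0, t=1

g5 = p ∨ g4 must be 0, so both p = 0 and g4 = 0.
g4 = g3 ∧ g2 must be 0, so at least one of g3, g2 is 0.
Check with p=0, q=0, r=1, s=0, t=1:
g1 = t ∨ r = 1 ∨ 1 = 1
g2 = q ∧ g1 = 0 ∧ 1 = 0
g3 = g2 ∧ s = 0 ∧ 0 = 0
g4 = g3 ∧ g2 = 0 ∧ 0 = 0
g5 = p ∨ g4 = 0 ∨ 0 = 0
So g5 = 0 as required.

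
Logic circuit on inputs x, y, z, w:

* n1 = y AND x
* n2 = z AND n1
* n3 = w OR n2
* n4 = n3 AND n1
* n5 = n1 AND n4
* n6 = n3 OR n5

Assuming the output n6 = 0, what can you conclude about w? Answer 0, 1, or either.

n6 = n3 OR n5 must be 0, so both n3 = 0 and n5 = 0.
n3 = w OR n2 must be 0, so both w = 0 and n2 = 0.
Every assignment with n6 = 0 has w = 0; there are 7 such assignment(s).

0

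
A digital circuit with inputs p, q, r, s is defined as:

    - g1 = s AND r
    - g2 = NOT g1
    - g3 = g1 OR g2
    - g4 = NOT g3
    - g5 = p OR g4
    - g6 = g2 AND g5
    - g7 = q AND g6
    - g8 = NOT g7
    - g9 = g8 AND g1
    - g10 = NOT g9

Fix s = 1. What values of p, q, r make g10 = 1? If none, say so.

p=0, q=1, r=0

Check with s = 1 and p=0, q=1, r=0:
g1 = s AND r = 1 AND 0 = 0
g2 = NOT g1 = NOT 0 = 1
g3 = g1 OR g2 = 0 OR 1 = 1
g4 = NOT g3 = NOT 1 = 0
g5 = p OR g4 = 0 OR 0 = 0
g6 = g2 AND g5 = 1 AND 0 = 0
g7 = q AND g6 = 1 AND 0 = 0
g8 = NOT g7 = NOT 0 = 1
g9 = g8 AND g1 = 1 AND 0 = 0
g10 = NOT g9 = NOT 0 = 1
So g10 = 1.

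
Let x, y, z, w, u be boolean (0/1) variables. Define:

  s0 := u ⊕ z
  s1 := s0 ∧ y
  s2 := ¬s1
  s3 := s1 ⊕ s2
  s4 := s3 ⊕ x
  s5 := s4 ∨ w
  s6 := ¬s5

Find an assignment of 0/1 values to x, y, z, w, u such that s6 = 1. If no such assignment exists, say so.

x=1, y=0, z=0, w=0, u=1

s6 = ¬s5 must be 1, so s5 = 0.
Check with x=1, y=0, z=0, w=0, u=1:
s0 = u ⊕ z = 1 ⊕ 0 = 1
s1 = s0 ∧ y = 1 ∧ 0 = 0
s2 = ¬s1 = ¬0 = 1
s3 = s1 ⊕ s2 = 0 ⊕ 1 = 1
s4 = s3 ⊕ x = 1 ⊕ 1 = 0
s5 = s4 ∨ w = 0 ∨ 0 = 0
s6 = ¬s5 = ¬0 = 1
So s6 = 1 as required.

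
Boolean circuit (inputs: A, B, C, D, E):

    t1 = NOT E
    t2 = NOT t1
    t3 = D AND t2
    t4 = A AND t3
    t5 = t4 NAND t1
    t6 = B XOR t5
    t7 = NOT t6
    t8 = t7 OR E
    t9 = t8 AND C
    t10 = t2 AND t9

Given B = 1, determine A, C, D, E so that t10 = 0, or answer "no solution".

Check with B = 1 and A=0, C=0, D=1, E=0:
t1 = NOT E = NOT 0 = 1
t2 = NOT t1 = NOT 1 = 0
t3 = D AND t2 = 1 AND 0 = 0
t4 = A AND t3 = 0 AND 0 = 0
t5 = t4 NAND t1 = 0 NAND 1 = 1
t6 = B XOR t5 = 1 XOR 1 = 0
t7 = NOT t6 = NOT 0 = 1
t8 = t7 OR E = 1 OR 0 = 1
t9 = t8 AND C = 1 AND 0 = 0
t10 = t2 AND t9 = 0 AND 0 = 0
So t10 = 0.

A=0, C=0, D=1, E=0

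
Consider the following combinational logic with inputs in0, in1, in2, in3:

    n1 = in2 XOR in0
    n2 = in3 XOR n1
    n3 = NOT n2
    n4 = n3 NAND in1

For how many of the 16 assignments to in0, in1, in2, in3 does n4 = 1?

12

n4 = n3 NAND in1 must be 1, so at least one of n3, in1 is 0.
Enumerating the 16 input combinations, 12 give n4 = 1 and 4 give n4 = 0.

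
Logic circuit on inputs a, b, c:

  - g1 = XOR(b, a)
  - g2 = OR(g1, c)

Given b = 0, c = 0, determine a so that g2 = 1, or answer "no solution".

Check with b = 0, c = 0 and a=1:
g1 = XOR(b, a) = XOR(0, 1) = 1
g2 = OR(g1, c) = OR(1, 0) = 1
So g2 = 1.

a=1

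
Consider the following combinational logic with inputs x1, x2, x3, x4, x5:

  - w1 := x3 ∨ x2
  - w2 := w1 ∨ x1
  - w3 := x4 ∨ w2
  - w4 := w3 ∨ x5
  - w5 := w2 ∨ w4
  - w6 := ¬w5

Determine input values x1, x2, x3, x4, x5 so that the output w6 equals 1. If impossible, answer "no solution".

w6 = ¬w5 must be 1, so w5 = 0.
w5 = w2 ∨ w4 must be 0, so both w2 = 0 and w4 = 0.
w2 = w1 ∨ x1 must be 0, so both w1 = 0 and x1 = 0.
Check with x1=0, x2=0, x3=0, x4=0, x5=0:
w1 = x3 ∨ x2 = 0 ∨ 0 = 0
w2 = w1 ∨ x1 = 0 ∨ 0 = 0
w3 = x4 ∨ w2 = 0 ∨ 0 = 0
w4 = w3 ∨ x5 = 0 ∨ 0 = 0
w5 = w2 ∨ w4 = 0 ∨ 0 = 0
w6 = ¬w5 = ¬0 = 1
So w6 = 1 as required.

x1=0, x2=0, x3=0, x4=0, x5=0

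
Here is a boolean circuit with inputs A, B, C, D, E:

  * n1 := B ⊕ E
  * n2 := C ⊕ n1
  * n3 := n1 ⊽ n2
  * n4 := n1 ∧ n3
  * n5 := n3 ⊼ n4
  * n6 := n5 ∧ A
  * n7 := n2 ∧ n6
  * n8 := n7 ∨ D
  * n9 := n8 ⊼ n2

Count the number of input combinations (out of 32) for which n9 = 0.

n9 = n8 ⊼ n2 must be 0, so both n8 = 1 and n2 = 1.
n8 = n7 ∨ D must be 1, so at least one of n7, D is 1.
Enumerating the 32 input combinations, 12 give n9 = 0 and 20 give n9 = 1.

12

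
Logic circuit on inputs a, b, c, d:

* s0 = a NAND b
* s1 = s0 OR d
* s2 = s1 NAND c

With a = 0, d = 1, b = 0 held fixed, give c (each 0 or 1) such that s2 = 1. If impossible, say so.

s2 = s1 NAND c must be 1, so at least one of s1, c is 0.
Check with a = 0, d = 1, b = 0 and c=0:
s0 = a NAND b = 0 NAND 0 = 1
s1 = s0 OR d = 1 OR 1 = 1
s2 = s1 NAND c = 1 NAND 0 = 1
So s2 = 1.

c=0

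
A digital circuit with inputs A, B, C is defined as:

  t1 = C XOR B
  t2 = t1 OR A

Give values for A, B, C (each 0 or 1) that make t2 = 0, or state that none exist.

t2 = t1 OR A must be 0, so both t1 = 0 and A = 0.
t1 = C XOR B must be 0, so C and B are equal.
Check with A=0 B=1 C=1:
t1 = C XOR B = 1 XOR 1 = 0
t2 = t1 OR A = 0 OR 0 = 0
So t2 = 0 as required.

A=0 B=1 C=1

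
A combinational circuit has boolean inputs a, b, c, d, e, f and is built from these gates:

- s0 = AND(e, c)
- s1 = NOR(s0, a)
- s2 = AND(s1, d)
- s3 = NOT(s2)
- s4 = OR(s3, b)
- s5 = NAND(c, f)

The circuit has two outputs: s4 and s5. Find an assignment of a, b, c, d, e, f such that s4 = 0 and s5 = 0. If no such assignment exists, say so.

a=0, b=0, c=1, d=1, e=0, f=1

Check with a=0, b=0, c=1, d=1, e=0, f=1:
s0 = AND(e, c) = AND(0, 1) = 0
s1 = NOR(s0, a) = NOR(0, 0) = 1
s2 = AND(s1, d) = AND(1, 1) = 1
s3 = NOT(s2) = NOT 1 = 0
s4 = OR(s3, b) = OR(0, 0) = 0
s5 = NAND(c, f) = NAND(1, 1) = 0
So s4 = 0 and s5 = 0.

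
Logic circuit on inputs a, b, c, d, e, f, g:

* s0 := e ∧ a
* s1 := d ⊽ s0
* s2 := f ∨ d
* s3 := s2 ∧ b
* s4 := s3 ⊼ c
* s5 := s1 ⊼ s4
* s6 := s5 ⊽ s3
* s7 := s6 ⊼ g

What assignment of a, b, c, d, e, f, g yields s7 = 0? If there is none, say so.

s7 = s6 ⊼ g must be 0, so both s6 = 1 and g = 1.
s6 = s5 ⊽ s3 must be 1, so both s5 = 0 and s3 = 0.
Check with a=0 b=1 c=0 d=0 e=1 f=0 g=1:
s0 = e ∧ a = 1 ∧ 0 = 0
s1 = d ⊽ s0 = 0 ⊽ 0 = 1
s2 = f ∨ d = 0 ∨ 0 = 0
s3 = s2 ∧ b = 0 ∧ 1 = 0
s4 = s3 ⊼ c = 0 ⊼ 0 = 1
s5 = s1 ⊼ s4 = 1 ⊼ 1 = 0
s6 = s5 ⊽ s3 = 0 ⊽ 0 = 1
s7 = s6 ⊼ g = 1 ⊼ 1 = 0
So s7 = 0 as required.

a=0 b=1 c=0 d=0 e=1 f=0 g=1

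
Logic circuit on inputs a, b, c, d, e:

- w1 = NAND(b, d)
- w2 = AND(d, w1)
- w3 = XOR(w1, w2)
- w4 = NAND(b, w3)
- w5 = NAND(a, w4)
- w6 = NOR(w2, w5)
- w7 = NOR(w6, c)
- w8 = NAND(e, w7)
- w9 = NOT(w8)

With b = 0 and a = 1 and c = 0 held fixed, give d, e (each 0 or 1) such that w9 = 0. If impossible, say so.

w9 = NOT(w8) must be 0, so w8 = 1.
w8 = NAND(e, w7) must be 1, so at least one of e, w7 is 0.
Check with b = 0 and a = 1 and c = 0 and d=0, e=0:
w1 = NAND(b, d) = NAND(0, 0) = 1
w2 = AND(d, w1) = AND(0, 1) = 0
w3 = XOR(w1, w2) = XOR(1, 0) = 1
w4 = NAND(b, w3) = NAND(0, 1) = 1
w5 = NAND(a, w4) = NAND(1, 1) = 0
w6 = NOR(w2, w5) = NOR(0, 0) = 1
w7 = NOR(w6, c) = NOR(1, 0) = 0
w8 = NAND(e, w7) = NAND(0, 0) = 1
w9 = NOT(w8) = NOT 1 = 0
So w9 = 0.

d=0, e=0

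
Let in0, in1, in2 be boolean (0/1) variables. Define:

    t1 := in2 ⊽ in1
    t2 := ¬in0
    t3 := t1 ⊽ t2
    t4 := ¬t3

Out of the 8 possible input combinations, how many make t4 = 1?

5

t4 = ¬t3 must be 1, so t3 = 0.
t3 = t1 ⊽ t2 must be 0, so at least one of t1, t2 is 1.
Enumerating the 8 input combinations, 5 give t4 = 1 and 3 give t4 = 0.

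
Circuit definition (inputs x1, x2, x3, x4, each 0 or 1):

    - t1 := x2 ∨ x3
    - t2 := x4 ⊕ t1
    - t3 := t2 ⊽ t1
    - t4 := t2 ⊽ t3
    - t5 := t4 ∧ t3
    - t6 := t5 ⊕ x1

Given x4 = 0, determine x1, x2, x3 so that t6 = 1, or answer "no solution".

x1=1, x2=1, x3=0

Check with x4 = 0 and x1=1, x2=1, x3=0:
t1 = x2 ∨ x3 = 1 ∨ 0 = 1
t2 = x4 ⊕ t1 = 0 ⊕ 1 = 1
t3 = t2 ⊽ t1 = 1 ⊽ 1 = 0
t4 = t2 ⊽ t3 = 1 ⊽ 0 = 0
t5 = t4 ∧ t3 = 0 ∧ 0 = 0
t6 = t5 ⊕ x1 = 0 ⊕ 1 = 1
So t6 = 1.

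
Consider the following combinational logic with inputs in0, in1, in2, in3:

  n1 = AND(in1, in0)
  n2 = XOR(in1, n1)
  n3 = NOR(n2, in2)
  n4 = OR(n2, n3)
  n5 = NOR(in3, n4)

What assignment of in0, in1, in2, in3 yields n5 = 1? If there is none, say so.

in0=1, in1=0, in2=1, in3=0

n5 = NOR(in3, n4) must be 1, so both in3 = 0 and n4 = 0.
Check with in0=1, in1=0, in2=1, in3=0:
n1 = AND(in1, in0) = AND(0, 1) = 0
n2 = XOR(in1, n1) = XOR(0, 0) = 0
n3 = NOR(n2, in2) = NOR(0, 1) = 0
n4 = OR(n2, n3) = OR(0, 0) = 0
n5 = NOR(in3, n4) = NOR(0, 0) = 1
So n5 = 1 as required.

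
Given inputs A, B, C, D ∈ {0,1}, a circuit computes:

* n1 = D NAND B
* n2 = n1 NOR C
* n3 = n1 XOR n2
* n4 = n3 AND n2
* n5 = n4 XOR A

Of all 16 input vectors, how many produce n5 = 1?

8

n5 = n4 XOR A must be 1, so n4 and A differ.
Enumerating the 16 input combinations, 8 give n5 = 1 and 8 give n5 = 0.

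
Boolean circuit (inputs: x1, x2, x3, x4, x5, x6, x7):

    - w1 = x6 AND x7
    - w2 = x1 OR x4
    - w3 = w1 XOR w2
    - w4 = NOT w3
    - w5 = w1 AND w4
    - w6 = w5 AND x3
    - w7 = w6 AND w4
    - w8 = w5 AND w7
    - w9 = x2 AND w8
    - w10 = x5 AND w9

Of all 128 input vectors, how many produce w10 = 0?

w10 = x5 AND w9 must be 0, so at least one of x5, w9 is 0.
Enumerating the 128 input combinations, 125 give w10 = 0 and 3 give w10 = 1.

125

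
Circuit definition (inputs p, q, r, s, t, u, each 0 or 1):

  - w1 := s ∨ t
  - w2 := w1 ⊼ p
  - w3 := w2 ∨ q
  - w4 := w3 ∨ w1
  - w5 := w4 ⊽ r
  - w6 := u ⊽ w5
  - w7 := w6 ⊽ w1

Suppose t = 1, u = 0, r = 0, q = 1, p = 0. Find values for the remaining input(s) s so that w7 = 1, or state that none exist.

no solution exists

With t = 1, u = 0, r = 0, q = 1, p = 0 fixed, none of the 2 settings of s give w7 = 1.
For example, with s=0:
w1 = s ∨ t = 0 ∨ 1 = 1
w2 = w1 ⊼ p = 1 ⊼ 0 = 1
w3 = w2 ∨ q = 1 ∨ 1 = 1
w4 = w3 ∨ w1 = 1 ∨ 1 = 1
w5 = w4 ⊽ r = 1 ⊽ 0 = 0
w6 = u ⊽ w5 = 0 ⊽ 0 = 1
w7 = w6 ⊽ w1 = 1 ⊽ 1 = 0
giving w7 = 0 ≠ 1.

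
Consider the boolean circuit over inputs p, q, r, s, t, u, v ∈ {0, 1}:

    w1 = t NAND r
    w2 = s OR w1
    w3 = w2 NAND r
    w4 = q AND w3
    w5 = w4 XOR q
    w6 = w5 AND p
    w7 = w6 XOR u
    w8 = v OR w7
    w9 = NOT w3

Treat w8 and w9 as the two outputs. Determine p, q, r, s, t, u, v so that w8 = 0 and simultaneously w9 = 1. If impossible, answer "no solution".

Check with p=0, q=1, r=1, s=1, t=0, u=0, v=0:
w1 = t NAND r = 0 NAND 1 = 1
w2 = s OR w1 = 1 OR 1 = 1
w3 = w2 NAND r = 1 NAND 1 = 0
w4 = q AND w3 = 1 AND 0 = 0
w5 = w4 XOR q = 0 XOR 1 = 1
w6 = w5 AND p = 1 AND 0 = 0
w7 = w6 XOR u = 0 XOR 0 = 0
w8 = v OR w7 = 0 OR 0 = 0
w9 = NOT w3 = NOT 0 = 1
So w8 = 0 and w9 = 1.

p=0, q=1, r=1, s=1, t=0, u=0, v=0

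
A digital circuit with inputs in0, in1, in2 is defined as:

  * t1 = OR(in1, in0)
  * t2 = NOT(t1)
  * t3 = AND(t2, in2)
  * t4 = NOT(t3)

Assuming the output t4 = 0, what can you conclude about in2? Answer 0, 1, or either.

t4 = NOT(t3) must be 0, so t3 = 1.
t3 = AND(t2, in2) must be 1, so both t2 = 1 and in2 = 1.
Every assignment with t4 = 0 has in2 = 1; there are 1 such assignment(s).
  in0=0, in1=0, in2=1

1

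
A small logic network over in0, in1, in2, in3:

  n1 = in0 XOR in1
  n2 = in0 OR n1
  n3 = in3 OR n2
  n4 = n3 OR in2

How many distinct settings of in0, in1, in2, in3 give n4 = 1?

15

n4 = n3 OR in2 must be 1, so at least one of n3, in2 is 1.
Enumerating the 16 input combinations, 15 give n4 = 1 and 1 give n4 = 0.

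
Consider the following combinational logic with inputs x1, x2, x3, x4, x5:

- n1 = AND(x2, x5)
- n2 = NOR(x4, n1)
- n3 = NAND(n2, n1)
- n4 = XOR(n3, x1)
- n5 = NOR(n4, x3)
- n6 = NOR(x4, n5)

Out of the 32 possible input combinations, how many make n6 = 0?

20

n6 = NOR(x4, n5) must be 0, so at least one of x4, n5 is 1.
Enumerating the 32 input combinations, 20 give n6 = 0 and 12 give n6 = 1.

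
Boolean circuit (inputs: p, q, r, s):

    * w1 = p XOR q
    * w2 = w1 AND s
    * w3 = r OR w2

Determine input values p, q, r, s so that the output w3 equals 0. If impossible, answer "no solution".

p=1, q=0, r=0, s=0

w3 = r OR w2 must be 0, so both r = 0 and w2 = 0.
Check with p=1, q=0, r=0, s=0:
w1 = p XOR q = 1 XOR 0 = 1
w2 = w1 AND s = 1 AND 0 = 0
w3 = r OR w2 = 0 OR 0 = 0
So w3 = 0 as required.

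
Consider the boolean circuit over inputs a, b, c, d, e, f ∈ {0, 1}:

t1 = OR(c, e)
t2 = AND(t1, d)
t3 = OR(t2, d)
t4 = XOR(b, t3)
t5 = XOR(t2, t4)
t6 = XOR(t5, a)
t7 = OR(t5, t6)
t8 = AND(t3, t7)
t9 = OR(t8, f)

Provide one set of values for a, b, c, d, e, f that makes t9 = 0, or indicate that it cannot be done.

t9 = OR(t8, f) must be 0, so both t8 = 0 and f = 0.
t8 = AND(t3, t7) must be 0, so at least one of t3, t7 is 0.
Check with a=0, b=0, c=1, d=1, e=1, f=0:
t1 = OR(c, e) = OR(1, 1) = 1
t2 = AND(t1, d) = AND(1, 1) = 1
t3 = OR(t2, d) = OR(1, 1) = 1
t4 = XOR(b, t3) = XOR(0, 1) = 1
t5 = XOR(t2, t4) = XOR(1, 1) = 0
t6 = XOR(t5, a) = XOR(0, 0) = 0
t7 = OR(t5, t6) = OR(0, 0) = 0
t8 = AND(t3, t7) = AND(1, 0) = 0
t9 = OR(t8, f) = OR(0, 0) = 0
So t9 = 0 as required.

a=0, b=0, c=1, d=1, e=1, f=0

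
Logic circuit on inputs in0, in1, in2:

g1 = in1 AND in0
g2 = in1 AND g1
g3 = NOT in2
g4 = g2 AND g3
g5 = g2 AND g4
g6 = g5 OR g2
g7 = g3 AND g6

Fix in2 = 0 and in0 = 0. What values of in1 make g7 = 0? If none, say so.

in1=1

Check with in2 = 0 and in0 = 0 and in1=1:
g1 = in1 AND in0 = 1 AND 0 = 0
g2 = in1 AND g1 = 1 AND 0 = 0
g3 = NOT in2 = NOT 0 = 1
g4 = g2 AND g3 = 0 AND 1 = 0
g5 = g2 AND g4 = 0 AND 0 = 0
g6 = g5 OR g2 = 0 OR 0 = 0
g7 = g3 AND g6 = 1 AND 0 = 0
So g7 = 0.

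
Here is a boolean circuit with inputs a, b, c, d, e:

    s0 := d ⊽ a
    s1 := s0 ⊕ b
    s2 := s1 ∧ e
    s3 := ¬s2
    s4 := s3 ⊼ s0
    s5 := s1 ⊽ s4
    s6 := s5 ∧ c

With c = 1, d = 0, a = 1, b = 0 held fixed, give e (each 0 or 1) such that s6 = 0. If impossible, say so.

e=1

s6 = s5 ∧ c must be 0, so at least one of s5, c is 0.
Check with c = 1, d = 0, a = 1, b = 0 and e=1:
s0 = d ⊽ a = 0 ⊽ 1 = 0
s1 = s0 ⊕ b = 0 ⊕ 0 = 0
s2 = s1 ∧ e = 0 ∧ 1 = 0
s3 = ¬s2 = ¬0 = 1
s4 = s3 ⊼ s0 = 1 ⊼ 0 = 1
s5 = s1 ⊽ s4 = 0 ⊽ 1 = 0
s6 = s5 ∧ c = 0 ∧ 1 = 0
So s6 = 0.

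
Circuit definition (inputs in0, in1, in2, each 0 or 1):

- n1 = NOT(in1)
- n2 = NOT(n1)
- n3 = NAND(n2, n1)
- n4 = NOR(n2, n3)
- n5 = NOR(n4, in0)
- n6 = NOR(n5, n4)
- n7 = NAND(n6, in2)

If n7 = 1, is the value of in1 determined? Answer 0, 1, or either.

Both values of in1 occur among assignments with n7 = 1:
  in1=0: in0=0, in1=0, in2=0
  in1=1: in0=0, in1=1, in2=0

either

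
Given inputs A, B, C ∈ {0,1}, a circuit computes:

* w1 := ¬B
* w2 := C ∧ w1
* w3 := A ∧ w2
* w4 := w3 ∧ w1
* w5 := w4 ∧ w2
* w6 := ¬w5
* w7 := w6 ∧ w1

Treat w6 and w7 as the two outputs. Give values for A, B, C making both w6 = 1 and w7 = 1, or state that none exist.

A=0, B=0, C=1

Check with A=0, B=0, C=1:
w1 = ¬B = ¬0 = 1
w2 = C ∧ w1 = 1 ∧ 1 = 1
w3 = A ∧ w2 = 0 ∧ 1 = 0
w4 = w3 ∧ w1 = 0 ∧ 1 = 0
w5 = w4 ∧ w2 = 0 ∧ 1 = 0
w6 = ¬w5 = ¬0 = 1
w7 = w6 ∧ w1 = 1 ∧ 1 = 1
So w6 = 1 and w7 = 1.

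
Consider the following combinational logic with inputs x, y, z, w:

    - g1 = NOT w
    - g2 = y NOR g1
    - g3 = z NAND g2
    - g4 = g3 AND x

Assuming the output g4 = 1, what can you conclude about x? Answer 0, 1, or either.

1

g4 = g3 AND x must be 1, so both g3 = 1 and x = 1.
g3 = z NAND g2 must be 1, so at least one of z, g2 is 0.
Every assignment with g4 = 1 has x = 1; there are 7 such assignment(s).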